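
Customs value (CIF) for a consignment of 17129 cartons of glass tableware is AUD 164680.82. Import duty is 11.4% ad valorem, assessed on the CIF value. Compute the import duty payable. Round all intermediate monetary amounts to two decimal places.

Import duty = 164680.82 × 11.4% = 18773.61

Import duty: AUD 18773.61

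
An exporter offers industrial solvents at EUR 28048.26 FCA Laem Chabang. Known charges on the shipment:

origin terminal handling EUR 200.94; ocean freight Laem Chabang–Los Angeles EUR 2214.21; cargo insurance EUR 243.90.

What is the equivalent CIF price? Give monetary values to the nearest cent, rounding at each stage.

CIF price: EUR 30707.31

From FCA to CIF, the seller additionally bears: origin terminal, freight, insurance.
CIF price = 28048.26 + 200.94 + 2214.21 + 243.90 = 30707.31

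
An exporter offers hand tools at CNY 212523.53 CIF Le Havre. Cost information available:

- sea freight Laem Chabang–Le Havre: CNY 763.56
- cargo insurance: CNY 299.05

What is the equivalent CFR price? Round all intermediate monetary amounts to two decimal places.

CFR price: CNY 212224.48

Not relevant to the conversion: freight — on the seller under both CIF and CFR; already in the CIF price and stays in the CFR price.
From CIF to CFR, the seller no longer bears: insurance.
CFR price = 212523.53 − 299.05 = 212224.48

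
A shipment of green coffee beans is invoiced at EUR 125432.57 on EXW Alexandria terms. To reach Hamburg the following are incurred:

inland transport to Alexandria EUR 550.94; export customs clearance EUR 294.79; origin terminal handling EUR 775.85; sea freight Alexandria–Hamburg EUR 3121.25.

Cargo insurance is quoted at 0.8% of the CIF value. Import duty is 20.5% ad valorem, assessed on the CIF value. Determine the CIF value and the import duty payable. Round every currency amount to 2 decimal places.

Let C be the CIF value. C = EXW price + pre-shipment costs + freight + 0.8% × C
C − 0.8% × C = 125432.57 + 550.94 + 294.79 + 775.85 + 3121.25
0.992 × C = 130175.40
C = 130175.40 / 0.992 = 131225.20
Insurance premium = 0.8% × 131225.20 = 1049.80
Import duty = 131225.20 × 20.5% = 26901.17

CIF value: EUR 131225.20; import duty: EUR 26901.17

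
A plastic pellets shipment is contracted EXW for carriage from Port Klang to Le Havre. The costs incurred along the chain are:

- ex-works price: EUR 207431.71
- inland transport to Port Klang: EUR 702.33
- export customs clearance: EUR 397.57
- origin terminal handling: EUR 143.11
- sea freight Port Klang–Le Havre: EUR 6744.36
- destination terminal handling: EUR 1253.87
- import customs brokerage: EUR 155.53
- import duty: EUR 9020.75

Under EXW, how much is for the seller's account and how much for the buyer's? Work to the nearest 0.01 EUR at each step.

EXW: the seller makes goods available at their premises; the buyer bears all onward costs.
Seller's account: goods 207431.71 = 207431.71
Buyer's account: inland to port 702.33 + export clearance 397.57 + origin terminal 143.11 + freight 6744.36 + destination terminal 1253.87 + brokerage 155.53 + duty 9020.75 = 18417.52

Seller: EUR 207431.71; buyer: EUR 18417.52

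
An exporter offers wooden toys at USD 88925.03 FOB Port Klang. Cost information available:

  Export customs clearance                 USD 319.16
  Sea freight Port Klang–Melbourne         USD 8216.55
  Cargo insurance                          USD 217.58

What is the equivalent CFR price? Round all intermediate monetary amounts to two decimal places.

Not relevant to the conversion: export clearance — on the seller under both FOB and CFR; already in the FOB price and stays in the CFR price. insurance — on the buyer under both terms; not part of either seller's price.
From FOB to CFR, the seller additionally bears: freight.
CFR price = 88925.03 + 8216.55 = 97141.58

CFR price: USD 97141.58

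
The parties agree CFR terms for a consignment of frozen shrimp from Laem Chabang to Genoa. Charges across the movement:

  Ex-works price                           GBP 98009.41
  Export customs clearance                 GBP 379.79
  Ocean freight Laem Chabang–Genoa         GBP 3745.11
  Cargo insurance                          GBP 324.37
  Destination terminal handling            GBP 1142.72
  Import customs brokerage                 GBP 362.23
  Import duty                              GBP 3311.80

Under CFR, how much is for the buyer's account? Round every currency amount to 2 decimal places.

Buyer's account: GBP 5141.12

CFR: the seller pays costs through ocean freight to the destination port, but not insurance.
Seller's account: goods 98009.41 + export clearance 379.79 + freight 3745.11 = 102134.31
Buyer's account: insurance 324.37 + destination terminal 1142.72 + brokerage 362.23 + duty 3311.80 = 5141.12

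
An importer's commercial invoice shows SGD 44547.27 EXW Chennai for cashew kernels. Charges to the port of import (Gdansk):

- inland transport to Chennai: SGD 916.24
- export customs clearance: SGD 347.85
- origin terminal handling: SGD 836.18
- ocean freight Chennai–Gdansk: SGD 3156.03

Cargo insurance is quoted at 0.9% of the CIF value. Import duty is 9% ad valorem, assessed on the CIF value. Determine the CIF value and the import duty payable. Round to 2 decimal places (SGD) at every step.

Let C be the CIF value. C = EXW price + pre-shipment costs + freight + 0.9% × C
C − 0.9% × C = 44547.27 + 916.24 + 347.85 + 836.18 + 3156.03
0.991 × C = 49803.57
C = 49803.57 / 0.991 = 50255.87
Insurance premium = 0.9% × 50255.87 = 452.30
Import duty = 50255.87 × 9% = 4523.03

CIF value: SGD 50255.87; import duty: SGD 4523.03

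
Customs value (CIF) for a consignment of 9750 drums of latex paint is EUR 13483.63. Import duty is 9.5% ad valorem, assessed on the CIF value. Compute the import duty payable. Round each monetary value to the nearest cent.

Import duty: EUR 1280.94

Import duty = 13483.63 × 9.5% = 1280.94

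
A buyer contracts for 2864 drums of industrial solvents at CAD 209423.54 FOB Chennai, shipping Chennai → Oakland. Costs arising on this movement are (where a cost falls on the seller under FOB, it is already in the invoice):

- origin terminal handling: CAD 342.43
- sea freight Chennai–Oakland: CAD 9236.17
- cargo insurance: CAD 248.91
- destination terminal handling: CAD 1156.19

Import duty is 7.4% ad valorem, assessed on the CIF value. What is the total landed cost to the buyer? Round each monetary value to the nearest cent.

Total landed cost: CAD 236264.05

FOB: the seller bears costs until goods are on board at the origin port; the buyer bears freight, insurance and all costs thereafter.
Already in the invoice (seller's account under FOB): origin terminal — exclude.
CIF value = FOB price + freight + insurance = 209423.54 + 9236.17 + 248.91 = 218908.62
Import duty = 218908.62 × 7.4% = 16199.24
Buyer bears: freight 9236.17 + insurance 248.91 + destination terminal 1156.19 + duty 16199.24 = 26840.51
Landed cost = invoice 209423.54 + 26840.51 = 236264.05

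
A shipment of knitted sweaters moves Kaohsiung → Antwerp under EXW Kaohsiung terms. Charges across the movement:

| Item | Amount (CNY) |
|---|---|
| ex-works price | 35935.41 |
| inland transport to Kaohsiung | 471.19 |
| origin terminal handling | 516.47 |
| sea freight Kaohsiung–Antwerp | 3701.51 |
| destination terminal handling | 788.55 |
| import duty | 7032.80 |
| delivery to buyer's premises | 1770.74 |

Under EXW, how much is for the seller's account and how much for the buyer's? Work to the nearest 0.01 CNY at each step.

EXW: the seller makes goods available at their premises; the buyer bears all onward costs.
Seller's account: goods 35935.41 = 35935.41
Buyer's account: inland to port 471.19 + origin terminal 516.47 + freight 3701.51 + destination terminal 788.55 + duty 7032.80 + delivery 1770.74 = 14281.26

Seller: CNY 35935.41; buyer: CNY 14281.26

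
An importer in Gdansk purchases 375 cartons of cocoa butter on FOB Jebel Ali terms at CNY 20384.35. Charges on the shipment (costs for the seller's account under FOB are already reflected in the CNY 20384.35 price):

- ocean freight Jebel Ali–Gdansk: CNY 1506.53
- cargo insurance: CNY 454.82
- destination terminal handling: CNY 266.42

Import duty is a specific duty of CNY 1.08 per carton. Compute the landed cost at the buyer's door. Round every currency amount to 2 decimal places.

FOB: the seller bears costs until goods are on board at the origin port; the buyer bears freight, insurance and all costs thereafter.
CIF value = FOB price + freight + insurance = 20384.35 + 1506.53 + 454.82 = 22345.70
Import duty = 375 × 1.08 = 405.00
Buyer bears: freight 1506.53 + insurance 454.82 + destination terminal 266.42 + duty 405.00 = 2632.77
Landed cost = invoice 20384.35 + 2632.77 = 23017.12

Total landed cost: CNY 23017.12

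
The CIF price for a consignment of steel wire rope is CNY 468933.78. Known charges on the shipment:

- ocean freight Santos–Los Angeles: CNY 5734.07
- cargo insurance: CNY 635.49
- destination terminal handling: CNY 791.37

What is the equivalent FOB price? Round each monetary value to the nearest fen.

FOB price: CNY 462564.22

Not relevant to the conversion: destination terminal — on the buyer under both terms; not part of either seller's price.
From CIF to FOB, the seller no longer bears: freight, insurance.
FOB price = 468933.78 − 5734.07 − 635.49 = 462564.22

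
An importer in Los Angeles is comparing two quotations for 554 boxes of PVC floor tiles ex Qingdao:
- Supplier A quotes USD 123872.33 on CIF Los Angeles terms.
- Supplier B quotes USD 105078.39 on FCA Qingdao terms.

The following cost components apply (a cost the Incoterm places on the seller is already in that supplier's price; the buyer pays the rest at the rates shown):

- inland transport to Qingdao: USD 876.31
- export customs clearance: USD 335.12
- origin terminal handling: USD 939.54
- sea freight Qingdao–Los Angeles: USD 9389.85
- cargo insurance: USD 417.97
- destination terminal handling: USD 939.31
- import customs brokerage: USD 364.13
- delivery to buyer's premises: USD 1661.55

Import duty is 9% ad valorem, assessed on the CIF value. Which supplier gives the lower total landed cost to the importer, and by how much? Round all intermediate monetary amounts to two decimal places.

Supplier A (CIF):
The CIF price already equals the CIF value: 123872.33
Import duty = 123872.33 × 9% = 11148.51
Buyer bears (A): 939.31 + 364.13 + 1661.55 = 2964.99
Landed cost (A) = invoice 123872.33 + 2964.99 + duty 11148.51 = 137985.83
Supplier B (FCA):
CIF value = FCA price + origin terminal + freight + insurance = 105078.39 + 939.54 + 9389.85 + 417.97 = 115825.75
Import duty = 115825.75 × 9% = 10424.32
Buyer bears (B): 939.54 + 9389.85 + 417.97 + 939.31 + 364.13 + 1661.55 = 13712.35
Landed cost (B) = invoice 105078.39 + 13712.35 + duty 10424.32 = 129215.06
Difference = |137985.83 − 129215.06| = 8770.77

Supplier B is cheaper by USD 8770.77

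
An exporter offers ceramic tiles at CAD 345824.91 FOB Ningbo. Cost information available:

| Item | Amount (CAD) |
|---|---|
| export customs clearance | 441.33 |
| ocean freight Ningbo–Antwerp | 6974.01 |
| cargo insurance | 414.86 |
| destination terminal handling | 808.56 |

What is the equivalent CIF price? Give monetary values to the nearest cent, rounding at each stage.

Not relevant to the conversion: export clearance — on the seller under both FOB and CIF; already in the FOB price and stays in the CIF price. destination terminal — on the buyer under both terms; not part of either seller's price.
From FOB to CIF, the seller additionally bears: freight, insurance.
CIF price = 345824.91 + 6974.01 + 414.86 = 353213.78

CIF price: CAD 353213.78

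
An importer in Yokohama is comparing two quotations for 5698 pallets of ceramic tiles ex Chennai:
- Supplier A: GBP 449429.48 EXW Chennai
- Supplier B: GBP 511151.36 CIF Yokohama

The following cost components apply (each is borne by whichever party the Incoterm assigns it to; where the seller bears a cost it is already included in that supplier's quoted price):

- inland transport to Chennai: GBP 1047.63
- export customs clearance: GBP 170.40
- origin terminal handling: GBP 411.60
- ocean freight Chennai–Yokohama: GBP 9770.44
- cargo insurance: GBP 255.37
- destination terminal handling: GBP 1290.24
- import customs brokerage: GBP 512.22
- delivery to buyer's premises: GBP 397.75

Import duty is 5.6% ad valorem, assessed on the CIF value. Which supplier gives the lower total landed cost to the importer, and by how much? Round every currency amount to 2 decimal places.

Supplier A is cheaper by GBP 52870.16

Supplier A (EXW):
CIF value = EXW price + inland to port + export clearance + origin terminal + freight + insurance = 449429.48 + 1047.63 + 170.40 + 411.60 + 9770.44 + 255.37 = 461084.92
Import duty = 461084.92 × 5.6% = 25820.76
Buyer bears (A): 1047.63 + 170.40 + 411.60 + 9770.44 + 255.37 + 1290.24 + 512.22 + 397.75 = 13855.65
Landed cost (A) = invoice 449429.48 + 13855.65 + duty 25820.76 = 489105.89
Supplier B (CIF):
The CIF price already equals the CIF value: 511151.36
Import duty = 511151.36 × 5.6% = 28624.48
Buyer bears (B): 1290.24 + 512.22 + 397.75 = 2200.21
Landed cost (B) = invoice 511151.36 + 2200.21 + duty 28624.48 = 541976.05
Difference = |489105.89 − 541976.05| = 52870.16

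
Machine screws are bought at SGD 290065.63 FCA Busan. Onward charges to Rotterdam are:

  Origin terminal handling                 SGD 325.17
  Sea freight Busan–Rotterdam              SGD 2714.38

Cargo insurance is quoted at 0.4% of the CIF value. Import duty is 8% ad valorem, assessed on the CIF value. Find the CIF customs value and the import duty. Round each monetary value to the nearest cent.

Let C be the CIF value. C = FCA price + pre-shipment costs + freight + 0.4% × C
C − 0.4% × C = 290065.63 + 325.17 + 2714.38
0.996 × C = 293105.18
C = 293105.18 / 0.996 = 294282.31
Insurance premium = 0.4% × 294282.31 = 1177.13
Import duty = 294282.31 × 8% = 23542.58

CIF value: SGD 294282.31; import duty: SGD 23542.58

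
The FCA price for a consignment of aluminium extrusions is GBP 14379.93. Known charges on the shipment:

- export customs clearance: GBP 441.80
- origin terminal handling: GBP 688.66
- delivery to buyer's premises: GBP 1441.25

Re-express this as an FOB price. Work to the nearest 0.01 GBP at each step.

FOB price: GBP 15068.59

Not relevant to the conversion: export clearance — on the seller under both FCA and FOB; already in the FCA price and stays in the FOB price. delivery — on the buyer under both terms; not part of either seller's price.
From FCA to FOB, the seller additionally bears: origin terminal.
FOB price = 14379.93 + 688.66 = 15068.59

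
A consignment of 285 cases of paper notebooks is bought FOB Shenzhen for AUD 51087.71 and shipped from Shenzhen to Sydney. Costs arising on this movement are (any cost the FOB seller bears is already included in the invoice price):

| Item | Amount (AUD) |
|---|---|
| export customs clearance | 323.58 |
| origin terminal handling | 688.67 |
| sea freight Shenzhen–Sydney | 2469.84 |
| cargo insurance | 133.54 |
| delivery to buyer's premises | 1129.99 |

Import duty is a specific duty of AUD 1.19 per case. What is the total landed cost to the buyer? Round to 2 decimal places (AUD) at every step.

FOB: the seller bears costs until goods are on board at the origin port; the buyer bears freight, insurance and all costs thereafter.
Already in the invoice (seller's account under FOB): export clearance, origin terminal — exclude.
CIF value = FOB price + freight + insurance = 51087.71 + 2469.84 + 133.54 = 53691.09
Import duty = 285 × 1.19 = 339.15
Buyer bears: freight 2469.84 + insurance 133.54 + delivery 1129.99 + duty 339.15 = 4072.52
Landed cost = invoice 51087.71 + 4072.52 = 55160.23

Total landed cost: AUD 55160.23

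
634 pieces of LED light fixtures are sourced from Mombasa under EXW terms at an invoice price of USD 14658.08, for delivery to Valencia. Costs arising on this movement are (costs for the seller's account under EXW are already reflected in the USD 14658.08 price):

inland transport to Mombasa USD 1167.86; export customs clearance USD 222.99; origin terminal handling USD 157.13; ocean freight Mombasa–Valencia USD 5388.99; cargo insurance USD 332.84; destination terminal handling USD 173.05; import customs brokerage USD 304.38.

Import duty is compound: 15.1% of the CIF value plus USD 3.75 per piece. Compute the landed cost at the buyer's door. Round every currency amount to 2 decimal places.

Total landed cost: USD 28093.93

EXW: the seller makes goods available at their premises; the buyer bears all onward costs.
CIF value = EXW price + inland to port + export clearance + origin terminal + freight + insurance = 14658.08 + 1167.86 + 222.99 + 157.13 + 5388.99 + 332.84 = 21927.89
Ad valorem component: 21927.89 × 15.1% = 3311.11
Specific component: 634 × 3.75 = 2377.50
Import duty = 3311.11 + 2377.50 = 5688.61
Buyer bears: inland to port 1167.86 + export clearance 222.99 + origin terminal 157.13 + freight 5388.99 + insurance 332.84 + destination terminal 173.05 + brokerage 304.38 + duty 5688.61 = 13435.85
Landed cost = invoice 14658.08 + 13435.85 = 28093.93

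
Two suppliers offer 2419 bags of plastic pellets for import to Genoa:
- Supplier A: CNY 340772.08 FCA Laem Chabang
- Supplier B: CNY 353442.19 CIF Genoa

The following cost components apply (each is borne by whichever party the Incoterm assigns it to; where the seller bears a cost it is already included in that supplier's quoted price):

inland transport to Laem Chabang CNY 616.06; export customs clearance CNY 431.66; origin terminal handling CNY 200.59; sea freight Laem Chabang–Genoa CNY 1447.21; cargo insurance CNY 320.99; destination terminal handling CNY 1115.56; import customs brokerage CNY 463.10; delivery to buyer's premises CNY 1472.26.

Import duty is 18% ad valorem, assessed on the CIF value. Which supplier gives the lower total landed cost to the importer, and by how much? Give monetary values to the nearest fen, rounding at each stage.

Supplier A (FCA):
CIF value = FCA price + origin terminal + freight + insurance = 340772.08 + 200.59 + 1447.21 + 320.99 = 342740.87
Import duty = 342740.87 × 18% = 61693.36
Buyer bears (A): 200.59 + 1447.21 + 320.99 + 1115.56 + 463.10 + 1472.26 = 5019.71
Landed cost (A) = invoice 340772.08 + 5019.71 + duty 61693.36 = 407485.15
Supplier B (CIF):
The CIF price already equals the CIF value: 353442.19
Import duty = 353442.19 × 18% = 63619.59
Buyer bears (B): 1115.56 + 463.10 + 1472.26 = 3050.92
Landed cost (B) = invoice 353442.19 + 3050.92 + duty 63619.59 = 420112.70
Difference = |407485.15 − 420112.70| = 12627.55

Supplier A is cheaper by CNY 12627.55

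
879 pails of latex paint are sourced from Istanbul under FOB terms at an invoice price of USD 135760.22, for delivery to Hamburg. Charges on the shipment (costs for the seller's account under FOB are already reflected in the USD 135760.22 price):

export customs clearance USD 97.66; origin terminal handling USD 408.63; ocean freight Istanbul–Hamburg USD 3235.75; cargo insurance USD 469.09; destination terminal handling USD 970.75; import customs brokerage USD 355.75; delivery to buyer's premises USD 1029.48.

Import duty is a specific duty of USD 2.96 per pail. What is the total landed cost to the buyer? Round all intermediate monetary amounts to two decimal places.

FOB: the seller bears costs until goods are on board at the origin port; the buyer bears freight, insurance and all costs thereafter.
Already in the invoice (seller's account under FOB): export clearance, origin terminal — exclude.
CIF value = FOB price + freight + insurance = 135760.22 + 3235.75 + 469.09 = 139465.06
Import duty = 879 × 2.96 = 2601.84
Buyer bears: freight 3235.75 + insurance 469.09 + destination terminal 970.75 + brokerage 355.75 + delivery 1029.48 + duty 2601.84 = 8662.66
Landed cost = invoice 135760.22 + 8662.66 = 144422.88

Total landed cost: USD 144422.88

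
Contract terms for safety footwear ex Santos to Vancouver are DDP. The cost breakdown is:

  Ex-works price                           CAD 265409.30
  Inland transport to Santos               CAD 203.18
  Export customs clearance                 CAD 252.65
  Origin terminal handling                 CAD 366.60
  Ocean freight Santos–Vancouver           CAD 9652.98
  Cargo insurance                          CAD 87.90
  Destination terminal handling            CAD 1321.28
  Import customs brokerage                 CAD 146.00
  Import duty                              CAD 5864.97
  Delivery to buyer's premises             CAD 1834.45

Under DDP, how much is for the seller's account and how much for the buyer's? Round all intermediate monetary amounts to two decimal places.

Seller: CAD 285139.31; buyer: CAD 0.00

DDP: the seller bears all costs including import duty.
Seller's account: goods 265409.30 + inland to port 203.18 + export clearance 252.65 + origin terminal 366.60 + freight 9652.98 + insurance 87.90 + destination terminal 1321.28 + brokerage 146.00 + duty 5864.97 + delivery 1834.45 = 285139.31
Buyer's account: 0.00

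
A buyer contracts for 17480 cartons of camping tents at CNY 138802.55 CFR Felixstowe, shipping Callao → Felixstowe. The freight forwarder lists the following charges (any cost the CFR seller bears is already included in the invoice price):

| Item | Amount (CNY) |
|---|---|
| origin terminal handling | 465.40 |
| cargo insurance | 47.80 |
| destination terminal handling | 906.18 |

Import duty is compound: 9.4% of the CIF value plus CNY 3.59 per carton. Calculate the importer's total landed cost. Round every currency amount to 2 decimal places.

CFR: the seller pays costs through ocean freight to the destination port, but not insurance.
Already in the invoice (seller's account under CFR): origin terminal — exclude.
CIF value = CFR price + insurance = 138802.55 + 47.80 = 138850.35
Ad valorem component: 138850.35 × 9.4% = 13051.93
Specific component: 17480 × 3.59 = 62753.20
Import duty = 13051.93 + 62753.20 = 75805.13
Buyer bears: insurance 47.80 + destination terminal 906.18 + duty 75805.13 = 76759.11
Landed cost = invoice 138802.55 + 76759.11 = 215561.66

Total landed cost: CNY 215561.66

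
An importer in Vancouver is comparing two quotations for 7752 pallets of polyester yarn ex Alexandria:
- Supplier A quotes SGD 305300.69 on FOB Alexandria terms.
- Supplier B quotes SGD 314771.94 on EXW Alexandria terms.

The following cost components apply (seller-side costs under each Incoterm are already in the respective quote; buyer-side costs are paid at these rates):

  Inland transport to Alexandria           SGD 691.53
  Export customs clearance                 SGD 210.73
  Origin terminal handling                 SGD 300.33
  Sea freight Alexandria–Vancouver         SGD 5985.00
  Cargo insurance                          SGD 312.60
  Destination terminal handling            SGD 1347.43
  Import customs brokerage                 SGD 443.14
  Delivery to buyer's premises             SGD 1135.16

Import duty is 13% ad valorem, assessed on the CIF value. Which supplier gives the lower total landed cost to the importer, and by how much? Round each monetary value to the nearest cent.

Supplier A (FOB):
CIF value = FOB price + freight + insurance = 305300.69 + 5985.00 + 312.60 = 311598.29
Import duty = 311598.29 × 13% = 40507.78
Buyer bears (A): 5985.00 + 312.60 + 1347.43 + 443.14 + 1135.16 = 9223.33
Landed cost (A) = invoice 305300.69 + 9223.33 + duty 40507.78 = 355031.80
Supplier B (EXW):
CIF value = EXW price + inland to port + export clearance + origin terminal + freight + insurance = 314771.94 + 691.53 + 210.73 + 300.33 + 5985.00 + 312.60 = 322272.13
Import duty = 322272.13 × 13% = 41895.38
Buyer bears (B): 691.53 + 210.73 + 300.33 + 5985.00 + 312.60 + 1347.43 + 443.14 + 1135.16 = 10425.92
Landed cost (B) = invoice 314771.94 + 10425.92 + duty 41895.38 = 367093.24
Difference = |355031.80 − 367093.24| = 12061.44

Supplier A is cheaper by SGD 12061.44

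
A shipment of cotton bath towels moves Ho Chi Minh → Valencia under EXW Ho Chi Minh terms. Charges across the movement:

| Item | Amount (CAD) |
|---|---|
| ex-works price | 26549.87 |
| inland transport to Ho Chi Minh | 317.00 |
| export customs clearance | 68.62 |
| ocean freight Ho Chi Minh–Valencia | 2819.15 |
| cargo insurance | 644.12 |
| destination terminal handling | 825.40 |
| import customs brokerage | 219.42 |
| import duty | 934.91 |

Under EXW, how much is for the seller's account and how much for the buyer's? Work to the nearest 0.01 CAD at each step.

EXW: the seller makes goods available at their premises; the buyer bears all onward costs.
Seller's account: goods 26549.87 = 26549.87
Buyer's account: inland to port 317.00 + export clearance 68.62 + freight 2819.15 + insurance 644.12 + destination terminal 825.40 + brokerage 219.42 + duty 934.91 = 5828.62

Seller: CAD 26549.87; buyer: CAD 5828.62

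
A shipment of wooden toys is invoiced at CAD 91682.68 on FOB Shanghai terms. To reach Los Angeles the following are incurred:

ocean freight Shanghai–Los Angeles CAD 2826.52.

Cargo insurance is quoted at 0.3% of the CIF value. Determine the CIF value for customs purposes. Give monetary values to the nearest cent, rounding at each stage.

Let C be the CIF value. C = FOB price + freight + 0.3% × C
C − 0.3% × C = 91682.68 + 2826.52
0.997 × C = 94509.20
C = 94509.20 / 0.997 = 94793.58
Insurance premium = 0.3% × 94793.58 = 284.38

CIF value: CAD 94793.58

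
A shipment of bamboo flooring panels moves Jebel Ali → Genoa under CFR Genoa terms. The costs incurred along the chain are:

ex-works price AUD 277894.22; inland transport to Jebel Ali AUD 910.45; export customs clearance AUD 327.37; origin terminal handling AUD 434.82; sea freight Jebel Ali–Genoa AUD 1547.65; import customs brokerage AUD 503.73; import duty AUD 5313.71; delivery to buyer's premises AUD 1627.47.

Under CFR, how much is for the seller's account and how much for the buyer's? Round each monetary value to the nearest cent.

CFR: the seller pays costs through ocean freight to the destination port, but not insurance.
Seller's account: goods 277894.22 + inland to port 910.45 + export clearance 327.37 + origin terminal 434.82 + freight 1547.65 = 281114.51
Buyer's account: brokerage 503.73 + duty 5313.71 + delivery 1627.47 = 7444.91

Seller: AUD 281114.51; buyer: AUD 7444.91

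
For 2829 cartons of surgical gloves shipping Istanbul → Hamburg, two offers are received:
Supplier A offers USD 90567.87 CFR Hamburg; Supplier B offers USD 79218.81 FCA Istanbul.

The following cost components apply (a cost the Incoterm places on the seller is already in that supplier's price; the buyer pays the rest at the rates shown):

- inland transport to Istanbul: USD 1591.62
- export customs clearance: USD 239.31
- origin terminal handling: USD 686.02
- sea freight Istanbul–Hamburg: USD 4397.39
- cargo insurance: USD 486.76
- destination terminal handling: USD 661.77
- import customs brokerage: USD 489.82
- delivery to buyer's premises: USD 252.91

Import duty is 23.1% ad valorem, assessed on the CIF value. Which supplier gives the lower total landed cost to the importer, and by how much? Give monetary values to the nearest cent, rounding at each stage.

Supplier A (CFR):
CIF value = CFR price + insurance = 90567.87 + 486.76 = 91054.63
Import duty = 91054.63 × 23.1% = 21033.62
Buyer bears (A): 486.76 + 661.77 + 489.82 + 252.91 = 1891.26
Landed cost (A) = invoice 90567.87 + 1891.26 + duty 21033.62 = 113492.75
Supplier B (FCA):
CIF value = FCA price + origin terminal + freight + insurance = 79218.81 + 686.02 + 4397.39 + 486.76 = 84788.98
Import duty = 84788.98 × 23.1% = 19586.25
Buyer bears (B): 686.02 + 4397.39 + 486.76 + 661.77 + 489.82 + 252.91 = 6974.67
Landed cost (B) = invoice 79218.81 + 6974.67 + duty 19586.25 = 105779.73
Difference = |113492.75 − 105779.73| = 7713.02

Supplier B is cheaper by USD 7713.02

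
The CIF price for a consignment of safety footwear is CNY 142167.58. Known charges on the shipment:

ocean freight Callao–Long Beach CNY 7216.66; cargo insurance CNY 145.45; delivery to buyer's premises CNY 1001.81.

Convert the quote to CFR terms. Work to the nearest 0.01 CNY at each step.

CFR price: CNY 142022.13

Not relevant to the conversion: freight — on the seller under both CIF and CFR; already in the CIF price and stays in the CFR price. delivery — on the buyer under both terms; not part of either seller's price.
From CIF to CFR, the seller no longer bears: insurance.
CFR price = 142167.58 − 145.45 = 142022.13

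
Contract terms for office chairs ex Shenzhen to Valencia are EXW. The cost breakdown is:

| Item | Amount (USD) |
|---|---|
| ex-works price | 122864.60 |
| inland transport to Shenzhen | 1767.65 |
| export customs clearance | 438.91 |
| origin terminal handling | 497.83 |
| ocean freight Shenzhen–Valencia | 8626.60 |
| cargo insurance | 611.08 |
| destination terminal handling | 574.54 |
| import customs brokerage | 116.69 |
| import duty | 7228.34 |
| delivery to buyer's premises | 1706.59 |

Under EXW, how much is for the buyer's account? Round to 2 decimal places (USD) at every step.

EXW: the seller makes goods available at their premises; the buyer bears all onward costs.
Seller's account: goods 122864.60 = 122864.60
Buyer's account: inland to port 1767.65 + export clearance 438.91 + origin terminal 497.83 + freight 8626.60 + insurance 611.08 + destination terminal 574.54 + brokerage 116.69 + duty 7228.34 + delivery 1706.59 = 21568.23

Buyer's account: USD 21568.23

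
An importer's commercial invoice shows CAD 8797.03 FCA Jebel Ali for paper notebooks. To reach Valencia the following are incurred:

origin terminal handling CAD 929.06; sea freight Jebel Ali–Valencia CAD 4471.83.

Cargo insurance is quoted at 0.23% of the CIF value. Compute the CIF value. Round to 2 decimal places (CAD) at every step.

CIF value: CAD 14230.65

Let C be the CIF value. C = FCA price + pre-shipment costs + freight + 0.23% × C
C − 0.23% × C = 8797.03 + 929.06 + 4471.83
0.9977 × C = 14197.92
C = 14197.92 / 0.9977 = 14230.65
Insurance premium = 0.23% × 14230.65 = 32.73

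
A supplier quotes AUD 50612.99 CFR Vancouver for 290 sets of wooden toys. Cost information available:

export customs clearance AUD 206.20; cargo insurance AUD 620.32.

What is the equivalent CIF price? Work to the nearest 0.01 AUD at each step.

CIF price: AUD 51233.31

Not relevant to the conversion: export clearance — on the seller under both CFR and CIF; already in the CFR price and stays in the CIF price.
From CFR to CIF, the seller additionally bears: insurance.
CIF price = 50612.99 + 620.32 = 51233.31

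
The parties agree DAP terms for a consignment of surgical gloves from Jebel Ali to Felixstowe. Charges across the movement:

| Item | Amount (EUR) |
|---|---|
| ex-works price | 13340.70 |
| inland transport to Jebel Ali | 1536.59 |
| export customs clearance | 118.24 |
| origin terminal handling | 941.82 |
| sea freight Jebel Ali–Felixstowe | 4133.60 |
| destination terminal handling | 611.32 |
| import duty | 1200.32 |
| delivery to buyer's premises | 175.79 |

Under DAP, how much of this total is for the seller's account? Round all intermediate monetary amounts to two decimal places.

Seller's account: EUR 20858.06

DAP: the seller bears all costs to the named destination except import duty and clearance.
Seller's account: goods 13340.70 + inland to port 1536.59 + export clearance 118.24 + origin terminal 941.82 + freight 4133.60 + destination terminal 611.32 + delivery 175.79 = 20858.06
Buyer's account: duty 1200.32 = 1200.32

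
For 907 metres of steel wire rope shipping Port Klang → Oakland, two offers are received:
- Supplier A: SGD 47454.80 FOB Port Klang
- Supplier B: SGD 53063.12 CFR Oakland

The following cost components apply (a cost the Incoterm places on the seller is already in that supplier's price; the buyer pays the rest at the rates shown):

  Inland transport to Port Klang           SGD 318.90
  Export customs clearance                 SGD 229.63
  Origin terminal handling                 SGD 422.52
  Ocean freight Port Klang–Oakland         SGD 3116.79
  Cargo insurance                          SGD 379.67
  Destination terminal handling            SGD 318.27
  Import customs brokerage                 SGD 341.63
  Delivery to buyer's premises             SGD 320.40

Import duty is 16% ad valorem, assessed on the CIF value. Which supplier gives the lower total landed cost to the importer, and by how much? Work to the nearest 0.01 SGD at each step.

Supplier A (FOB):
CIF value = FOB price + freight + insurance = 47454.80 + 3116.79 + 379.67 = 50951.26
Import duty = 50951.26 × 16% = 8152.20
Buyer bears (A): 3116.79 + 379.67 + 318.27 + 341.63 + 320.40 = 4476.76
Landed cost (A) = invoice 47454.80 + 4476.76 + duty 8152.20 = 60083.76
Supplier B (CFR):
CIF value = CFR price + insurance = 53063.12 + 379.67 = 53442.79
Import duty = 53442.79 × 16% = 8550.85
Buyer bears (B): 379.67 + 318.27 + 341.63 + 320.40 = 1359.97
Landed cost (B) = invoice 53063.12 + 1359.97 + duty 8550.85 = 62973.94
Difference = |60083.76 − 62973.94| = 2890.18

Supplier A is cheaper by SGD 2890.18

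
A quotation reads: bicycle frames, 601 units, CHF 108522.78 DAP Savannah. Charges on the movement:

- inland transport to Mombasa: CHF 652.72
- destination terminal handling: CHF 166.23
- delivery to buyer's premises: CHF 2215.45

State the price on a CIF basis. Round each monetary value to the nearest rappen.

CIF price: CHF 106141.10

Not relevant to the conversion: inland to port — on the seller under both DAP and CIF; already in the DAP price and stays in the CIF price.
From DAP to CIF, the seller no longer bears: destination terminal, delivery.
CIF price = 108522.78 − 166.23 − 2215.45 = 106141.10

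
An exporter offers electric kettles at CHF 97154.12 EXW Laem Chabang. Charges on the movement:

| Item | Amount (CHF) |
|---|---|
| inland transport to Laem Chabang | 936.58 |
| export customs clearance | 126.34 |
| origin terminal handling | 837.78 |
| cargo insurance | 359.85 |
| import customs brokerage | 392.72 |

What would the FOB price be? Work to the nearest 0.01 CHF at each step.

FOB price: CHF 99054.82

Not relevant to the conversion: brokerage, insurance — on the buyer under both terms; not part of either seller's price.
From EXW to FOB, the seller additionally bears: inland to port, export clearance, origin terminal.
FOB price = 97154.12 + 936.58 + 126.34 + 837.78 = 99054.82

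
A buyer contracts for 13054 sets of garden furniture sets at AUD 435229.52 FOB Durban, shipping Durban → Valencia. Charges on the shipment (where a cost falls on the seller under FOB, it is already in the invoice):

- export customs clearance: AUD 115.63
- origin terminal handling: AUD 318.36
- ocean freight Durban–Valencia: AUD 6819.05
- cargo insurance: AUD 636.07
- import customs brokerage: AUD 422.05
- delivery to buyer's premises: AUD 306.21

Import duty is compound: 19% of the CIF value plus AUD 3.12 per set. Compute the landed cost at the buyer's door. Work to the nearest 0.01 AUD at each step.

Total landed cost: AUD 568251.46

FOB: the seller bears costs until goods are on board at the origin port; the buyer bears freight, insurance and all costs thereafter.
Already in the invoice (seller's account under FOB): export clearance, origin terminal — exclude.
CIF value = FOB price + freight + insurance = 435229.52 + 6819.05 + 636.07 = 442684.64
Ad valorem component: 442684.64 × 19% = 84110.08
Specific component: 13054 × 3.12 = 40728.48
Import duty = 84110.08 + 40728.48 = 124838.56
Buyer bears: freight 6819.05 + insurance 636.07 + brokerage 422.05 + delivery 306.21 + duty 124838.56 = 133021.94
Landed cost = invoice 435229.52 + 133021.94 = 568251.46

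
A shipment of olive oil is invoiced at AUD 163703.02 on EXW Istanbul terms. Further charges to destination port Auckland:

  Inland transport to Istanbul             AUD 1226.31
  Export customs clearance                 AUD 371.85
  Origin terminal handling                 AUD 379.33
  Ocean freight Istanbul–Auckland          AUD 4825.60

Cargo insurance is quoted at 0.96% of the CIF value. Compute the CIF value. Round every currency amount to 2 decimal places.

CIF value: AUD 172158.83

Let C be the CIF value. C = EXW price + pre-shipment costs + freight + 0.96% × C
C − 0.96% × C = 163703.02 + 1226.31 + 371.85 + 379.33 + 4825.60
0.9904 × C = 170506.11
C = 170506.11 / 0.9904 = 172158.83
Insurance premium = 0.96% × 172158.83 = 1652.72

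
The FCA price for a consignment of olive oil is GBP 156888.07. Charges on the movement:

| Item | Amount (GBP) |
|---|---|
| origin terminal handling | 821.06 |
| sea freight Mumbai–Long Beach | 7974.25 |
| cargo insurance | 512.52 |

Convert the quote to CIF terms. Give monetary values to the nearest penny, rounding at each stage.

From FCA to CIF, the seller additionally bears: origin terminal, freight, insurance.
CIF price = 156888.07 + 821.06 + 7974.25 + 512.52 = 166195.90

CIF price: GBP 166195.90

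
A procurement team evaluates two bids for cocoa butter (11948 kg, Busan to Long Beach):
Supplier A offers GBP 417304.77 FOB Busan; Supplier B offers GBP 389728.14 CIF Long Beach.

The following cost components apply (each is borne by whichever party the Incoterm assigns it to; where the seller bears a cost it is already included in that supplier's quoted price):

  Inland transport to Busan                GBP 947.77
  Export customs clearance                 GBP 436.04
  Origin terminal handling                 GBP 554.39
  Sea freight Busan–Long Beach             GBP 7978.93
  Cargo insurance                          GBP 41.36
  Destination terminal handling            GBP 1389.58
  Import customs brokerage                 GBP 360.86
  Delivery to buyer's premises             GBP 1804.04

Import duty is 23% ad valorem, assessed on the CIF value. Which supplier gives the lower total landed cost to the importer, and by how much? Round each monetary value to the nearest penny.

Supplier B is cheaper by GBP 43784.21

Supplier A (FOB):
CIF value = FOB price + freight + insurance = 417304.77 + 7978.93 + 41.36 = 425325.06
Import duty = 425325.06 × 23% = 97824.76
Buyer bears (A): 7978.93 + 41.36 + 1389.58 + 360.86 + 1804.04 = 11574.77
Landed cost (A) = invoice 417304.77 + 11574.77 + duty 97824.76 = 526704.30
Supplier B (CIF):
The CIF price already equals the CIF value: 389728.14
Import duty = 389728.14 × 23% = 89637.47
Buyer bears (B): 1389.58 + 360.86 + 1804.04 = 3554.48
Landed cost (B) = invoice 389728.14 + 3554.48 + duty 89637.47 = 482920.09
Difference = |526704.30 − 482920.09| = 43784.21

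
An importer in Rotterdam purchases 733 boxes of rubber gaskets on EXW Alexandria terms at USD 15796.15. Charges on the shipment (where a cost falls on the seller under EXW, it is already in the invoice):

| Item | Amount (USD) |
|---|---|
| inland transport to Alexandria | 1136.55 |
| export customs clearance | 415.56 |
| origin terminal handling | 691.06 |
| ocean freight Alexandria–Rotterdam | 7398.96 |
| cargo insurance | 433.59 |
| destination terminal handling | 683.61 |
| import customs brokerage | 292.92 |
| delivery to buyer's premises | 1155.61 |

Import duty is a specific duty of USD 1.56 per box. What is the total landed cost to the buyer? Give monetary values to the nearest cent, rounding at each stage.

EXW: the seller makes goods available at their premises; the buyer bears all onward costs.
CIF value = EXW price + inland to port + export clearance + origin terminal + freight + insurance = 15796.15 + 1136.55 + 415.56 + 691.06 + 7398.96 + 433.59 = 25871.87
Import duty = 733 × 1.56 = 1143.48
Buyer bears: inland to port 1136.55 + export clearance 415.56 + origin terminal 691.06 + freight 7398.96 + insurance 433.59 + destination terminal 683.61 + brokerage 292.92 + delivery 1155.61 + duty 1143.48 = 13351.34
Landed cost = invoice 15796.15 + 13351.34 = 29147.49

Total landed cost: USD 29147.49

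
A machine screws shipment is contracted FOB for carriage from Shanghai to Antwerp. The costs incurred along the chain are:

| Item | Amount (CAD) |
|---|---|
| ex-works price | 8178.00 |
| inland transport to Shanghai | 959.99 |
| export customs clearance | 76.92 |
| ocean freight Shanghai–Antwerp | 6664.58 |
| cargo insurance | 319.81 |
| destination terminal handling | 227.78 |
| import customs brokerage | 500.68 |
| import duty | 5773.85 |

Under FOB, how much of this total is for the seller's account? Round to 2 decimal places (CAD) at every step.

FOB: the seller bears costs until goods are on board at the origin port; the buyer bears freight, insurance and all costs thereafter.
Seller's account: goods 8178.00 + inland to port 959.99 + export clearance 76.92 = 9214.91
Buyer's account: freight 6664.58 + insurance 319.81 + destination terminal 227.78 + brokerage 500.68 + duty 5773.85 = 13486.70

Seller's account: CAD 9214.91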